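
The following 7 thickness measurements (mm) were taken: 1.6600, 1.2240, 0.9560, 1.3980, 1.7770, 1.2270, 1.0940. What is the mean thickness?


Formula: Average = sum / n
Substituting: Average = 9.3360 / 7
Result: 1.3337 mm


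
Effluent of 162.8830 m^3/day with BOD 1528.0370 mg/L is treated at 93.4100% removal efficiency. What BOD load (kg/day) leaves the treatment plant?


Load_in = volume * conc / 1000 = 162.8830 * 1528.0370 / 1000 = 248.8913 kg/day
Removed = Load_in * eff / 100 = 248.8913 * 93.4100 / 100 = 232.4893 kg/day
Load_out = Load_in - Removed = 248.8913 - 232.4893 = 16.4019 kg/day


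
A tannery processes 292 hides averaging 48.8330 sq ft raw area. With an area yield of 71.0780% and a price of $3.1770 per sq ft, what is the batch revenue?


Raw_total = N * avg_area = 292 * 48.8330 = 14259.2360 sq ft
Finished = Raw_total * yield / 100 = 14259.2360 * 71.0780 / 100 = 10135.1798 sq ft
Value = Finished * price = 10135.1798 * 3.1770 = 32199.4661 $


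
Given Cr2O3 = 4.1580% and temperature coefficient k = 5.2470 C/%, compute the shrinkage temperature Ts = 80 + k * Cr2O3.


Formula: Ts = 80 + k * Cr2O3
Substituting: Ts = 80 + 5.2470 * 4.1580
Result: 101.8170 C


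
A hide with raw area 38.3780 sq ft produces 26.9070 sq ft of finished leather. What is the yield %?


Formula: Yield = finished / raw * 100
Substituting: Yield = 26.9070 / 38.3780 * 100
Result: 70.1105 %


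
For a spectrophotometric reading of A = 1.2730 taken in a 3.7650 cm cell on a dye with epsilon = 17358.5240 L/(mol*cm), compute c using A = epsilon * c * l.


Formula: c = A / (epsilon * l)
Substituting: c = 1.2730 / (17358.5240 * 3.7650)
Result: 1.9478e-05 mol/L


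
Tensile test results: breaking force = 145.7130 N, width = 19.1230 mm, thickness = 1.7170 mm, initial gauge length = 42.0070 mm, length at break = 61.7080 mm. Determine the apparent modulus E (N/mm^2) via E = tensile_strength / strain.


TS = F / (w * t) = 145.7130 / (19.1230 * 1.7170) = 4.4378 N/mm^2
strain = (Lf - L0) / L0 = (61.7080 - 42.0070) / 42.0070 = 0.4690
E = TS / strain = 4.4378 / 0.4690 = 9.4625 N/mm^2


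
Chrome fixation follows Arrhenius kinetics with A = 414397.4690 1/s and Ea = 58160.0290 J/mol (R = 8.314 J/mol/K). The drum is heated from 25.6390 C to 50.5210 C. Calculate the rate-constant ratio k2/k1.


T1 = 25.6390 + 273.15 = 298.7890 K; T2 = 50.5210 + 273.15 = 323.6710 K
k1 = A * exp(-Ea/(R*T1)) = 414397.4690 * exp(-58160.0290/(8.314*298.7890)) = 2.8148e-05 1/s
k2 = A * exp(-Ea/(R*T2)) = 414397.4690 * exp(-58160.0290/(8.314*323.6710)) = 1.7026e-04 1/s
k2/k1 = 1.7026e-04 / 2.8148e-05 = 6.0486


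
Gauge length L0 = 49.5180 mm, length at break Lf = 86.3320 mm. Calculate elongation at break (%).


Formula: Elongation = (Lf - L0) / L0 * 100
Substituting: Elongation = (86.3320 - 49.5180) / 49.5180 * 100
Result: 74.3447 %


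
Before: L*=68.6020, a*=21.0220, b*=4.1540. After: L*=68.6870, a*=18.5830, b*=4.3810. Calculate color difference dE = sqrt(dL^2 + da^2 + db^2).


dL = 0.085, da = -2.4390, db = 0.2270
dE = sqrt(0.085^2 + (-2.4390)^2 + 0.2270^2) = 2.4510


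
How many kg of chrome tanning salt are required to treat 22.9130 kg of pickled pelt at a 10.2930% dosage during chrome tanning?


Formula: Chrome = substrate * pct / 100
Substituting: Chrome = 22.9130 * 10.2930 / 100
Result: 2.3584 kg


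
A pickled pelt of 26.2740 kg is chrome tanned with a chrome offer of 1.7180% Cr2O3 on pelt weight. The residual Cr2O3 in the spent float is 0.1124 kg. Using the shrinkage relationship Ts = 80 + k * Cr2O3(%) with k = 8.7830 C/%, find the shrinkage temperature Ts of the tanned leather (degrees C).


Offered = pelt * offer_pct / 100 = 26.2740 * 1.7180 / 100 = 0.4514 kg
Uptake = offered - residual = 0.4514 - 0.1124 = 0.3390 kg
Cr2O3% on pelt = uptake / pelt * 100 = 0.3390 / 26.2740 * 100 = 1.2902 %
Ts = 80 + k * Cr2O3% = 80 + 8.7830 * 1.2902 = 91.3318 C


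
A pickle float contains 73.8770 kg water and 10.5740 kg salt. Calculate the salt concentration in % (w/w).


Formula: Conc = salt / (water + salt) * 100
Substituting: Conc = 10.5740 / (73.8770 + 10.5740) * 100
Result: 12.5209 %


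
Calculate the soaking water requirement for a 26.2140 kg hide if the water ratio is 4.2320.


Formula: Water = hide_weight * ratio
Substituting: Water = 26.2140 * 4.2320
Result: 110.9376 kg


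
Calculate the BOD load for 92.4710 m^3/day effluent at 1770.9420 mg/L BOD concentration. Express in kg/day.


Formula: BOD_load = volume * conc / 1000
Substituting: BOD_load = 92.4710 * 1770.9420 / 1000
Result: 163.7608 kg/day


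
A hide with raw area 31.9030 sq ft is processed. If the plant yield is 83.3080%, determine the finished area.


Formula: finished = raw * yield / 100
Substituting: finished = 31.9030 * 83.3080 / 100
Result: 26.5778 sq ft


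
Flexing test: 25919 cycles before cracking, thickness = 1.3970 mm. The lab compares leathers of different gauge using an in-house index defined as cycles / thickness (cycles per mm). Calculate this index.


Formula: Index = cycles / thickness
Substituting: Index = 25919 / 1.3970
Result: 18553.3286 cycles/mm


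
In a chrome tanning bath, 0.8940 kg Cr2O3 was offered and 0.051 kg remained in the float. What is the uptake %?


Formula: Uptake = (offered - residual) / offered * 100
Substituting: Uptake = (0.8940 - 0.051) / 0.8940 * 100
Result: 94.2953 %


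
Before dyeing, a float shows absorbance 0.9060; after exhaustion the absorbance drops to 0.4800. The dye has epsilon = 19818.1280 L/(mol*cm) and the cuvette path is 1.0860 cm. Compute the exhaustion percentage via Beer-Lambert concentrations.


c_initial = A_i / (epsilon * l) = 0.9060 / (19818.1280 * 1.0860) = 4.2096e-05 mol/L
c_final = A_f / (epsilon * l) = 0.4800 / (19818.1280 * 1.0860) = 2.2302e-05 mol/L
Exhaustion = (c_initial - c_final) / c_initial * 100 = (4.2096e-05 - 2.2302e-05) / 4.2096e-05 * 100 = 47.0199 %


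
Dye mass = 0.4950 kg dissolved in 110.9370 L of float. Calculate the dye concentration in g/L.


Formula: Conc = dye_mass(kg) / volume(L) * 1000
Substituting: Conc = 0.4950 / 110.9370 * 1000
Result: 4.4620 g/L


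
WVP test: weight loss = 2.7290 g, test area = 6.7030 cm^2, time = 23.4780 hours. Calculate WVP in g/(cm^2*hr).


Formula: WVP = loss / (area * time)
Substituting: WVP = 2.7290 / (6.7030 * 23.4780)
Result: 0.017341 g/(cm^2*hr)


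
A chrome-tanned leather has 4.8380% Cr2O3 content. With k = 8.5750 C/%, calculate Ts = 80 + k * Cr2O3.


Formula: Ts = 80 + k * Cr2O3
Substituting: Ts = 80 + 8.5750 * 4.8380
Result: 121.4858 C


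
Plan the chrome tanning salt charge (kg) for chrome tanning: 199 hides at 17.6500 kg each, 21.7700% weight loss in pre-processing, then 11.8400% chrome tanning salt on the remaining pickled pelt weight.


Total_raw = N * avg_wt = 199 * 17.6500 = 3512.3500 kg
Substrate = Total_raw * (1 - loss/100) = 3512.3500 * (1 - 21.7700/100) = 2747.7114 kg
Chrome = Substrate * pct / 100 = 2747.7114 * 11.8400 / 100 = 325.3290 kg


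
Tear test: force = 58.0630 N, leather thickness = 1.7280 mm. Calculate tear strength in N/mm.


Formula: Tear strength = force / thickness
Substituting: Tear strength = 58.0630 / 1.7280
Result: 33.6013 N/mm


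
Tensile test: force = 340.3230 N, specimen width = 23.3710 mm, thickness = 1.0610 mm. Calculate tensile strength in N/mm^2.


Formula: TS = force / (width * thickness)
Substituting: TS = 340.3230 / (23.3710 * 1.0610)
Result: 13.7246 N/mm^2


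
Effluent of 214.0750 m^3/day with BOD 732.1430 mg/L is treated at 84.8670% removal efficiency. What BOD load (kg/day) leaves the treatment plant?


Load_in = volume * conc / 1000 = 214.0750 * 732.1430 / 1000 = 156.7335 kg/day
Removed = Load_in * eff / 100 = 156.7335 * 84.8670 / 100 = 133.0150 kg/day
Load_out = Load_in - Removed = 156.7335 - 133.0150 = 23.7185 kg/day


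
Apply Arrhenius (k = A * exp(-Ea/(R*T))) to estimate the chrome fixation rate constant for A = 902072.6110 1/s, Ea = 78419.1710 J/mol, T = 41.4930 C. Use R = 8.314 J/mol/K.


T_K = T_C + 273.15 = 41.4930 + 273.15 = 314.6430 K
exponent = -Ea / (R * T_K) = -78419.1710 / (8.314 * 314.6430) = -29.9774
k = A * exp(exponent) = 902072.6110 * exp(-29.9774) = 8.6341e-08 1/s


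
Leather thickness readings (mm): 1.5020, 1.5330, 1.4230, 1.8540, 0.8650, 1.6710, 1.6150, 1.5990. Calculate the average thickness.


Formula: Average = sum / n
Substituting: Average = 12.0620 / 8
Result: 1.5077 mm


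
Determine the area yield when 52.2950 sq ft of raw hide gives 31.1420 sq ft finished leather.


Formula: Yield = finished / raw * 100
Substituting: Yield = 31.1420 / 52.2950 * 100
Result: 59.5506 %


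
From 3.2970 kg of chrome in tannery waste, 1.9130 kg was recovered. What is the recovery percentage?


Formula: Recovery = recovered / input * 100
Substituting: Recovery = 1.9130 / 3.2970 * 100
Result: 58.0224 %


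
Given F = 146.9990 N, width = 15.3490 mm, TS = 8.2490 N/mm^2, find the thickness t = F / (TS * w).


Formula: t = F / (TS * w)
Substituting: t = 146.9990 / (8.2490 * 15.3490)
Result: 1.1610 mm


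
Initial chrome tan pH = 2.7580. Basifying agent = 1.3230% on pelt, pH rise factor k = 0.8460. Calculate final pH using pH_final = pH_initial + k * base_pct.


Formula: pH_final = pH_initial + k * base_pct
Substituting: pH_final = 2.7580 + 0.8460 * 1.3230
Result: 3.8773


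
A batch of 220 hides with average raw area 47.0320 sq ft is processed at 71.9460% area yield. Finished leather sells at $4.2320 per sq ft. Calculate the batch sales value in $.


Raw_total = N * avg_area = 220 * 47.0320 = 10347.0400 sq ft
Finished = Raw_total * yield / 100 = 10347.0400 * 71.9460 / 100 = 7444.2814 sq ft
Value = Finished * price = 7444.2814 * 4.2320 = 31504.1989 $


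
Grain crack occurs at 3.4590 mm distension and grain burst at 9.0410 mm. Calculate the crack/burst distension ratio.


Formula: Ratio = crack / burst
Substituting: Ratio = 3.4590 / 9.0410
Result: 0.3826


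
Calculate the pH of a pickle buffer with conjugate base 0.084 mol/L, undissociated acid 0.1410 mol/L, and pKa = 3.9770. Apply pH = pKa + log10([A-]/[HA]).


ratio = [A-] / [HA] = 0.084 / 0.1410 = 0.5957
log10(ratio) = -0.2249
pH = pKa + log10(ratio) = 3.9770 - 0.2249 = 3.7521


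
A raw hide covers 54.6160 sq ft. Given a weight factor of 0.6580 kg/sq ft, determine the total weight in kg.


Formula: Weight = area * weight_per_sqft
Substituting: Weight = 54.6160 * 0.6580
Result: 35.9373 kg


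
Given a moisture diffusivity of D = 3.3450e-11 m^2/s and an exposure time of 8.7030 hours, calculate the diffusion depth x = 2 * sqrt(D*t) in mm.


t = 8.7030 hr * 3600 = 31330.8000 s
D * t = 3.3450e-11 * 31330.8000 = 1.0480e-06
x = 2 * sqrt(D*t) = 2 * sqrt(1.0480e-06) = 0.00204745 m = 2.0475 mm


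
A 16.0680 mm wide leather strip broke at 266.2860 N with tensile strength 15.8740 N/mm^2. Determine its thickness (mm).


Formula: t = F / (TS * w)
Substituting: t = 266.2860 / (15.8740 * 16.0680)
Result: 1.0440 mm


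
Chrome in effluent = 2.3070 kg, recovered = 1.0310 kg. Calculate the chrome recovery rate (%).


Formula: Recovery = recovered / input * 100
Substituting: Recovery = 1.0310 / 2.3070 * 100
Result: 44.6901 %


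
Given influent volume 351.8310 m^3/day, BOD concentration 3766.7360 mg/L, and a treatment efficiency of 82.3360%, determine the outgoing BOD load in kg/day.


Load_in = volume * conc / 1000 = 351.8310 * 3766.7360 / 1000 = 1325.2545 kg/day
Removed = Load_in * eff / 100 = 1325.2545 * 82.3360 / 100 = 1091.1615 kg/day
Load_out = Load_in - Removed = 1325.2545 - 1091.1615 = 234.0930 kg/day


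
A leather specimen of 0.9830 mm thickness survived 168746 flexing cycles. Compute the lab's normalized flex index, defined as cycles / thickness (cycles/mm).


Formula: Index = cycles / thickness
Substituting: Index = 168746 / 0.9830
Result: 171664.2930 cycles/mm


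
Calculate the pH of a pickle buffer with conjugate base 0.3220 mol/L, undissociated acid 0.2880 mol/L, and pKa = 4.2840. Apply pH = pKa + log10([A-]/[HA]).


ratio = [A-] / [HA] = 0.3220 / 0.2880 = 1.1181
log10(ratio) = 0.0484634
pH = pKa + log10(ratio) = 4.2840 + 0.0484634 = 4.3325


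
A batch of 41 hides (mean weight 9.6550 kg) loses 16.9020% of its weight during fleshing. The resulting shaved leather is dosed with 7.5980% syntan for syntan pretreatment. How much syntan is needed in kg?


Total_raw = N * avg_wt = 41 * 9.6550 = 395.8550 kg
Substrate = Total_raw * (1 - loss/100) = 395.8550 * (1 - 16.9020/100) = 328.9476 kg
Syntan = Substrate * pct / 100 = 328.9476 * 7.5980 / 100 = 24.9934 kg


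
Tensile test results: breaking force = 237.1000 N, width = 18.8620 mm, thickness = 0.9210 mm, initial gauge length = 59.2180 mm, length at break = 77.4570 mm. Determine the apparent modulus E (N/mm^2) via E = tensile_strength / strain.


TS = F / (w * t) = 237.1000 / (18.8620 * 0.9210) = 13.6485 N/mm^2
strain = (Lf - L0) / L0 = (77.4570 - 59.2180) / 59.2180 = 0.3080
E = TS / strain = 13.6485 / 0.3080 = 44.3136 N/mm^2


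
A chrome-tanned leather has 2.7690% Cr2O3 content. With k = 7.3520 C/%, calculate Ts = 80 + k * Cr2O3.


Formula: Ts = 80 + k * Cr2O3
Substituting: Ts = 80 + 7.3520 * 2.7690
Result: 100.3577 C


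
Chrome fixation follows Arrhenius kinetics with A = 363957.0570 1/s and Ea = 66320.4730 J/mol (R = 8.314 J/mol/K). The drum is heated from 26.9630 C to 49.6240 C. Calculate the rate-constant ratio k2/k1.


T1 = 26.9630 + 273.15 = 300.1130 K; T2 = 49.6240 + 273.15 = 322.7740 K
k1 = A * exp(-Ea/(R*T1)) = 363957.0570 * exp(-66320.4730/(8.314*300.1130)) = 1.0413e-06 1/s
k2 = A * exp(-Ea/(R*T2)) = 363957.0570 * exp(-66320.4730/(8.314*322.7740)) = 6.7297e-06 1/s
k2/k1 = 6.7297e-06 / 1.0413e-06 = 6.4630


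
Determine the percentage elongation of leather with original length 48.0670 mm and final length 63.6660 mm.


Formula: Elongation = (Lf - L0) / L0 * 100
Substituting: Elongation = (63.6660 - 48.0670) / 48.0670 * 100
Result: 32.4526 %


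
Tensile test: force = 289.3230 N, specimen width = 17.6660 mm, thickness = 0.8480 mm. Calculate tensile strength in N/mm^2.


Formula: TS = force / (width * thickness)
Substituting: TS = 289.3230 / (17.6660 * 0.8480)
Result: 19.3130 N/mm^2


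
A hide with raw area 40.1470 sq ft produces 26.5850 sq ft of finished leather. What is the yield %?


Formula: Yield = finished / raw * 100
Substituting: Yield = 26.5850 / 40.1470 * 100
Result: 66.2191 %


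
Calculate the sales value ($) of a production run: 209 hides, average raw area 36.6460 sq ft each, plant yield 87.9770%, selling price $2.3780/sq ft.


Raw_total = N * avg_area = 209 * 36.6460 = 7659.0140 sq ft
Finished = Raw_total * yield / 100 = 7659.0140 * 87.9770 / 100 = 6738.1707 sq ft
Value = Finished * price = 6738.1707 * 2.3780 = 16023.3700 $


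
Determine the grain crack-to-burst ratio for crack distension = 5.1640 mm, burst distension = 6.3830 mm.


Formula: Ratio = crack / burst
Substituting: Ratio = 5.1640 / 6.3830
Result: 0.8090


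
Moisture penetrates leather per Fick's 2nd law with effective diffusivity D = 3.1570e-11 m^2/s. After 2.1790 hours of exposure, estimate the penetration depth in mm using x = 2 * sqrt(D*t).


t = 2.1790 hr * 3600 = 7844.4000 s
D * t = 3.1570e-11 * 7844.4000 = 2.4765e-07
x = 2 * sqrt(D*t) = 2 * sqrt(2.4765e-07) = 9.9528e-04 m = 0.9953 mm


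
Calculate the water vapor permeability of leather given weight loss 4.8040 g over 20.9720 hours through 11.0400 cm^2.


Formula: WVP = loss / (area * time)
Substituting: WVP = 4.8040 / (11.0400 * 20.9720)
Result: 0.0207489 g/(cm^2*hr)


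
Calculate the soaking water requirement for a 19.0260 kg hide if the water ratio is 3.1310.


Formula: Water = hide_weight * ratio
Substituting: Water = 19.0260 * 3.1310
Result: 59.5704 kg


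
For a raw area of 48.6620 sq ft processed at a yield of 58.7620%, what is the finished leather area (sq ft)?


Formula: finished = raw * yield / 100
Substituting: finished = 48.6620 * 58.7620 / 100
Result: 28.5948 sq ft


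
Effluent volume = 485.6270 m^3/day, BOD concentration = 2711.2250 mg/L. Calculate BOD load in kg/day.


Formula: BOD_load = volume * conc / 1000
Substituting: BOD_load = 485.6270 * 2711.2250 / 1000
Result: 1316.6441 kg/day


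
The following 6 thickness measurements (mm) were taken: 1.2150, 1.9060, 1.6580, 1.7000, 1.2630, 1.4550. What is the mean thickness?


Formula: Average = sum / n
Substituting: Average = 9.1970 / 6
Result: 1.5328 mm


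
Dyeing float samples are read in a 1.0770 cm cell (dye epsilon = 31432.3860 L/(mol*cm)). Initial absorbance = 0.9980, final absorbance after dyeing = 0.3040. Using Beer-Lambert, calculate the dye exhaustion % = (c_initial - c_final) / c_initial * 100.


c_initial = A_i / (epsilon * l) = 0.9980 / (31432.3860 * 1.0770) = 2.9481e-05 mol/L
c_final = A_f / (epsilon * l) = 0.3040 / (31432.3860 * 1.0770) = 8.9801e-06 mol/L
Exhaustion = (c_initial - c_final) / c_initial * 100 = (2.9481e-05 - 8.9801e-06) / 2.9481e-05 * 100 = 69.5391 %


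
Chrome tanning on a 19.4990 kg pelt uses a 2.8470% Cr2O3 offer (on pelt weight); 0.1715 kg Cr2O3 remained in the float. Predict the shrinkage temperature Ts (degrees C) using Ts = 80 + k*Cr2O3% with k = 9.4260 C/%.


Offered = pelt * offer_pct / 100 = 19.4990 * 2.8470 / 100 = 0.5551 kg
Uptake = offered - residual = 0.5551 - 0.1715 = 0.3836 kg
Cr2O3% on pelt = uptake / pelt * 100 = 0.3836 / 19.4990 * 100 = 1.9675 %
Ts = 80 + k * Cr2O3% = 80 + 9.4260 * 1.9675 = 98.5454 C


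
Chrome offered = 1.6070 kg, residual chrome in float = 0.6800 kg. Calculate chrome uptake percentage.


Formula: Uptake = (offered - residual) / offered * 100
Substituting: Uptake = (1.6070 - 0.6800) / 1.6070 * 100
Result: 57.6851 %


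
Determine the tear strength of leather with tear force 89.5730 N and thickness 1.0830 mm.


Formula: Tear strength = force / thickness
Substituting: Tear strength = 89.5730 / 1.0830
Result: 82.7082 N/mm


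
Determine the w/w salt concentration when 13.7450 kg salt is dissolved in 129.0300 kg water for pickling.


Formula: Conc = salt / (water + salt) * 100
Substituting: Conc = 13.7450 / (129.0300 + 13.7450) * 100
Result: 9.6270 %


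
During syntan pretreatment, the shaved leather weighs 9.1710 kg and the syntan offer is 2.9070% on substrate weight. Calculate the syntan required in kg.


Formula: Syntan = substrate * pct / 100
Substituting: Syntan = 9.1710 * 2.9070 / 100
Result: 0.2666 kg


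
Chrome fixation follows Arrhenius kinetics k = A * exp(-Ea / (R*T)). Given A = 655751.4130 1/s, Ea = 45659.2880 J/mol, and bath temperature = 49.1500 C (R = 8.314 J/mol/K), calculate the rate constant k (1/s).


T_K = T_C + 273.15 = 49.1500 + 273.15 = 322.3000 K
exponent = -Ea / (R * T_K) = -45659.2880 / (8.314 * 322.3000) = -17.0396
k = A * exp(exponent) = 655751.4130 * exp(-17.0396) = 0.0260943 1/s


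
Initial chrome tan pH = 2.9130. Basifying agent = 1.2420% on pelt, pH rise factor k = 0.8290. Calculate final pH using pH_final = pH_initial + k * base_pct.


Formula: pH_final = pH_initial + k * base_pct
Substituting: pH_final = 2.9130 + 0.8290 * 1.2420
Result: 3.9426


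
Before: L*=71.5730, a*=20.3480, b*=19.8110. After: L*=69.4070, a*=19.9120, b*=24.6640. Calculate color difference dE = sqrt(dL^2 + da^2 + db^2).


dL = -2.1660, da = -0.4360, db = 4.8530
dE = sqrt((-2.1660)^2 + (-0.4360)^2 + 4.8530^2) = 5.3323


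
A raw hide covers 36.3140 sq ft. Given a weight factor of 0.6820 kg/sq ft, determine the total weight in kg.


Formula: Weight = area * weight_per_sqft
Substituting: Weight = 36.3140 * 0.6820
Result: 24.7661 kg


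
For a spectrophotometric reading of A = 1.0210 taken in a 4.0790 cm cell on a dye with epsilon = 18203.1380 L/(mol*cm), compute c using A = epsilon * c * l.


Formula: c = A / (epsilon * l)
Substituting: c = 1.0210 / (18203.1380 * 4.0790)
Result: 1.3751e-05 mol/L


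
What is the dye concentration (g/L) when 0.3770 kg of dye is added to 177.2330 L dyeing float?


Formula: Conc = dye_mass(kg) / volume(L) * 1000
Substituting: Conc = 0.3770 / 177.2330 * 1000
Result: 2.1271 g/L


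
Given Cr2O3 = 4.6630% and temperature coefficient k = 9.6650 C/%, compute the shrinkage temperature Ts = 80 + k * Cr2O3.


Formula: Ts = 80 + k * Cr2O3
Substituting: Ts = 80 + 9.6650 * 4.6630
Result: 125.0679 C


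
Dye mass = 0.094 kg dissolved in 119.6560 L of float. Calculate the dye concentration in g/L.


Formula: Conc = dye_mass(kg) / volume(L) * 1000
Substituting: Conc = 0.094 / 119.6560 * 1000
Result: 0.7856 g/L


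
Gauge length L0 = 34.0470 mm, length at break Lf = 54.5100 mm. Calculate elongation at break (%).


Formula: Elongation = (Lf - L0) / L0 * 100
Substituting: Elongation = (54.5100 - 34.0470) / 34.0470 * 100
Result: 60.1022 %


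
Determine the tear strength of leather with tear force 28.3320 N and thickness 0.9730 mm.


Formula: Tear strength = force / thickness
Substituting: Tear strength = 28.3320 / 0.9730
Result: 29.1182 N/mm


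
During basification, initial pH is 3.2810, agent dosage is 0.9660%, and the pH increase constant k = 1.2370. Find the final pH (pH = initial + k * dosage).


Formula: pH_final = pH_initial + k * base_pct
Substituting: pH_final = 3.2810 + 1.2370 * 0.9660
Result: 4.4759


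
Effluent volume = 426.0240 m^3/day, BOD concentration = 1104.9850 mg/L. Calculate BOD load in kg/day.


Formula: BOD_load = volume * conc / 1000
Substituting: BOD_load = 426.0240 * 1104.9850 / 1000
Result: 470.7501 kg/day


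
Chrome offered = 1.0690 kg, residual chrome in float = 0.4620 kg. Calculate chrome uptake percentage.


Formula: Uptake = (offered - residual) / offered * 100
Substituting: Uptake = (1.0690 - 0.4620) / 1.0690 * 100
Result: 56.7820 %


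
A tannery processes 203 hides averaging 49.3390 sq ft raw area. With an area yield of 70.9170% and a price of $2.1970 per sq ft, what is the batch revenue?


Raw_total = N * avg_area = 203 * 49.3390 = 10015.8170 sq ft
Finished = Raw_total * yield / 100 = 10015.8170 * 70.9170 / 100 = 7102.9169 sq ft
Value = Finished * price = 7102.9169 * 2.1970 = 15605.1085 $


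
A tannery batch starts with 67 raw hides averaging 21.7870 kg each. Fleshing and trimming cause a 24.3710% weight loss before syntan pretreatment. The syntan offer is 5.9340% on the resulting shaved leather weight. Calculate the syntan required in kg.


Total_raw = N * avg_wt = 67 * 21.7870 = 1459.7290 kg
Substrate = Total_raw * (1 - loss/100) = 1459.7290 * (1 - 24.3710/100) = 1103.9784 kg
Syntan = Substrate * pct / 100 = 1103.9784 * 5.9340 / 100 = 65.5101 kg


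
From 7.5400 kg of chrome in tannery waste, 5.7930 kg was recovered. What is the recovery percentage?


Formula: Recovery = recovered / input * 100
Substituting: Recovery = 5.7930 / 7.5400 * 100
Result: 76.8302 %


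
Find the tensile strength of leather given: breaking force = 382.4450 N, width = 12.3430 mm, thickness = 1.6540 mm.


Formula: TS = force / (width * thickness)
Substituting: TS = 382.4450 / (12.3430 * 1.6540)
Result: 18.7332 N/mm^2


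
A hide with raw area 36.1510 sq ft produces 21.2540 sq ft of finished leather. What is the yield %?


Formula: Yield = finished / raw * 100
Substituting: Yield = 21.2540 / 36.1510 * 100
Result: 58.7923 %


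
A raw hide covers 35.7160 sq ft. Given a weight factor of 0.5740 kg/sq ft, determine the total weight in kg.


Formula: Weight = area * weight_per_sqft
Substituting: Weight = 35.7160 * 0.5740
Result: 20.5010 kg


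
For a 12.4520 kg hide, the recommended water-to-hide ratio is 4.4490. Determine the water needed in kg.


Formula: Water = hide_weight * ratio
Substituting: Water = 12.4520 * 4.4490
Result: 55.3989 kg


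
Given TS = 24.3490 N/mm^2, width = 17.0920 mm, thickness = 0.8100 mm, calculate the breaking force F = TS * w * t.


Formula: F = TS * w * t
Substituting: F = 24.3490 * 17.0920 * 0.8100
Result: 337.1002 N


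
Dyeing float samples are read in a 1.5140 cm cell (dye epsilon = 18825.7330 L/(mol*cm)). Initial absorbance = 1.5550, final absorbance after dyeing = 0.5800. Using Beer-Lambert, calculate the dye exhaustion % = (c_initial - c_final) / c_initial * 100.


c_initial = A_i / (epsilon * l) = 1.5550 / (18825.7330 * 1.5140) = 5.4557e-05 mol/L
c_final = A_f / (epsilon * l) = 0.5800 / (18825.7330 * 1.5140) = 2.0349e-05 mol/L
Exhaustion = (c_initial - c_final) / c_initial * 100 = (5.4557e-05 - 2.0349e-05) / 5.4557e-05 * 100 = 62.7010 %


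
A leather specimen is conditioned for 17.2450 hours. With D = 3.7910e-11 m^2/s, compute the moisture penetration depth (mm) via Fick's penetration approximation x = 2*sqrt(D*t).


t = 17.2450 hr * 3600 = 62082.0000 s
D * t = 3.7910e-11 * 62082.0000 = 2.3535e-06
x = 2 * sqrt(D*t) = 2 * sqrt(2.3535e-06) = 0.00306824 m = 3.0682 mm


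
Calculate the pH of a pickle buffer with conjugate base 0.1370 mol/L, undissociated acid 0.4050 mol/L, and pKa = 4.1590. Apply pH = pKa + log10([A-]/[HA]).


ratio = [A-] / [HA] = 0.1370 / 0.4050 = 0.3383
log10(ratio) = -0.4707
pH = pKa + log10(ratio) = 4.1590 - 0.4707 = 3.6883


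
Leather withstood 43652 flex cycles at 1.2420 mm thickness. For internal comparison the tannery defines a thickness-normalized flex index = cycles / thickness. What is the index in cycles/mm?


Formula: Index = cycles / thickness
Substituting: Index = 43652 / 1.2420
Result: 35146.5378 cycles/mm


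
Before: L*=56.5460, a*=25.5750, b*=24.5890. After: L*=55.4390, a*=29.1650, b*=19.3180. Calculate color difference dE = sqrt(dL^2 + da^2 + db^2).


dL = -1.1070, da = 3.5900, db = -5.2710
dE = sqrt((-1.1070)^2 + 3.5900^2 + (-5.2710)^2) = 6.4728


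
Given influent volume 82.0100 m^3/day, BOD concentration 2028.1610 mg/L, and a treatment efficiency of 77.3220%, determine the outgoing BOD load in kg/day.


Load_in = volume * conc / 1000 = 82.0100 * 2028.1610 / 1000 = 166.3295 kg/day
Removed = Load_in * eff / 100 = 166.3295 * 77.3220 / 100 = 128.6093 kg/day
Load_out = Load_in - Removed = 166.3295 - 128.6093 = 37.7202 kg/day


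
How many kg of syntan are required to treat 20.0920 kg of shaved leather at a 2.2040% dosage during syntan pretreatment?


Formula: Syntan = substrate * pct / 100
Substituting: Syntan = 20.0920 * 2.2040 / 100
Result: 0.4428 kg


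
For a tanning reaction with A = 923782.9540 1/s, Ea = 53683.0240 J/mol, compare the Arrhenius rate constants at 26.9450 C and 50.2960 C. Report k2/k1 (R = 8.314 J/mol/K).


T1 = 26.9450 + 273.15 = 300.0950 K; T2 = 50.2960 + 273.15 = 323.4460 K
k1 = A * exp(-Ea/(R*T1)) = 923782.9540 * exp(-53683.0240/(8.314*300.0950)) = 4.1797e-04 1/s
k2 = A * exp(-Ea/(R*T2)) = 923782.9540 * exp(-53683.0240/(8.314*323.4460)) = 0.00197589 1/s
k2/k1 = 0.00197589 / 4.1797e-04 = 4.7273


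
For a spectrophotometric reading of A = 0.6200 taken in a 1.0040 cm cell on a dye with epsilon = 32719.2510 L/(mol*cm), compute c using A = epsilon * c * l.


Formula: c = A / (epsilon * l)
Substituting: c = 0.6200 / (32719.2510 * 1.0040)
Result: 1.8874e-05 mol/L


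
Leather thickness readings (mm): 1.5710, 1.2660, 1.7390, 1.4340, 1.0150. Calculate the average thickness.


Formula: Average = sum / n
Substituting: Average = 7.0250 / 5
Result: 1.4050 mm


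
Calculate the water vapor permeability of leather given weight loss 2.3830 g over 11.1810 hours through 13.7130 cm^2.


Formula: WVP = loss / (area * time)
Substituting: WVP = 2.3830 / (13.7130 * 11.1810)
Result: 0.0155421 g/(cm^2*hr)


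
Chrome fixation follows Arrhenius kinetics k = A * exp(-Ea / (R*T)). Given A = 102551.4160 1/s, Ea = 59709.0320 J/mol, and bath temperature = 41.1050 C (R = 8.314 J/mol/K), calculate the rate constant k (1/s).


T_K = T_C + 273.15 = 41.1050 + 273.15 = 314.2550 K
exponent = -Ea / (R * T_K) = -59709.0320 / (8.314 * 314.2550) = -22.8532
k = A * exp(exponent) = 102551.4160 * exp(-22.8532) = 1.2187e-05 1/s


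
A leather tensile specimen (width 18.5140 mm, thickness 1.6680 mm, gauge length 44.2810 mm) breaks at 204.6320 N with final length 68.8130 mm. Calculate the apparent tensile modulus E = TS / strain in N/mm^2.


TS = F / (w * t) = 204.6320 / (18.5140 * 1.6680) = 6.6264 N/mm^2
strain = (Lf - L0) / L0 = (68.8130 - 44.2810) / 44.2810 = 0.5540
E = TS / strain = 6.6264 / 0.5540 = 11.9608 N/mm^2


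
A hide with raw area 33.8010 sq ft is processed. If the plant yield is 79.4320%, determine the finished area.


Formula: finished = raw * yield / 100
Substituting: finished = 33.8010 * 79.4320 / 100
Result: 26.8488 sq ft


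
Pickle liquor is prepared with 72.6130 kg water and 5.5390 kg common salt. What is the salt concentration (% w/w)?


Formula: Conc = salt / (water + salt) * 100
Substituting: Conc = 5.5390 / (72.6130 + 5.5390) * 100
Result: 7.0875 %


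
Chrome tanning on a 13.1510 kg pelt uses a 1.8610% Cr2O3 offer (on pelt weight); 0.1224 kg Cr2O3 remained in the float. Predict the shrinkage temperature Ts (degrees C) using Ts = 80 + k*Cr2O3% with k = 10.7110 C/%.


Offered = pelt * offer_pct / 100 = 13.1510 * 1.8610 / 100 = 0.2447 kg
Uptake = offered - residual = 0.2447 - 0.1224 = 0.1223 kg
Cr2O3% on pelt = uptake / pelt * 100 = 0.1223 / 13.1510 * 100 = 0.9303 %
Ts = 80 + k * Cr2O3% = 80 + 10.7110 * 0.9303 = 89.9641 C


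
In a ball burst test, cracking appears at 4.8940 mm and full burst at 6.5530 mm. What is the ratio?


Formula: Ratio = crack / burst
Substituting: Ratio = 4.8940 / 6.5530
Result: 0.7468


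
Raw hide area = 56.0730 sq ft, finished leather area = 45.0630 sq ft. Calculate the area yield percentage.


Formula: Yield = finished / raw * 100
Substituting: Yield = 45.0630 / 56.0730 * 100
Result: 80.3649 %


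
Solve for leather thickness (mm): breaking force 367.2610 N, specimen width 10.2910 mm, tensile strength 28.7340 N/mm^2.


Formula: t = F / (TS * w)
Substituting: t = 367.2610 / (28.7340 * 10.2910)
Result: 1.2420 mm


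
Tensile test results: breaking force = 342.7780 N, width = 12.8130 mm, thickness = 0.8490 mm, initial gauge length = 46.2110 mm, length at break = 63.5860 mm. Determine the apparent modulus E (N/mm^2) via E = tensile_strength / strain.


TS = F / (w * t) = 342.7780 / (12.8130 * 0.8490) = 31.5104 N/mm^2
strain = (Lf - L0) / L0 = (63.5860 - 46.2110) / 46.2110 = 0.3760
E = TS / strain = 31.5104 / 0.3760 = 83.8060 N/mm^2


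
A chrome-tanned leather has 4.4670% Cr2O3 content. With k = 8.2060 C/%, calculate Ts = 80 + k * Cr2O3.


Formula: Ts = 80 + k * Cr2O3
Substituting: Ts = 80 + 8.2060 * 4.4670
Result: 116.6562 C


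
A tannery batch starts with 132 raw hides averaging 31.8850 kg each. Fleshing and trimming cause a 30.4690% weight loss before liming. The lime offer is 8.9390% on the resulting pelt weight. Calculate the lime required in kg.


Total_raw = N * avg_wt = 132 * 31.8850 = 4208.8200 kg
Substrate = Total_raw * (1 - loss/100) = 4208.8200 * (1 - 30.4690/100) = 2926.4346 kg
Lime = Substrate * pct / 100 = 2926.4346 * 8.9390 / 100 = 261.5940 kg


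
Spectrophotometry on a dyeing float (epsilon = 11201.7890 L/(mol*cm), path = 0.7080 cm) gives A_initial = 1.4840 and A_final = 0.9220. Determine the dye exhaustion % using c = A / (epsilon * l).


c_initial = A_i / (epsilon * l) = 1.4840 / (11201.7890 * 0.7080) = 1.8712e-04 mol/L
c_final = A_f / (epsilon * l) = 0.9220 / (11201.7890 * 0.7080) = 1.1625e-04 mol/L
Exhaustion = (c_initial - c_final) / c_initial * 100 = (1.8712e-04 - 1.1625e-04) / 1.8712e-04 * 100 = 37.8706 %


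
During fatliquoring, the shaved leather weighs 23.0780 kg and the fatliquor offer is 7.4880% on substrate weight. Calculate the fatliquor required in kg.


Formula: Fat = substrate * pct / 100
Substituting: Fat = 23.0780 * 7.4880 / 100
Result: 1.7281 kg


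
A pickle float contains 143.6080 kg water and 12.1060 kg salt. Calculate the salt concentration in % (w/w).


Formula: Conc = salt / (water + salt) * 100
Substituting: Conc = 12.1060 / (143.6080 + 12.1060) * 100
Result: 7.7745 %


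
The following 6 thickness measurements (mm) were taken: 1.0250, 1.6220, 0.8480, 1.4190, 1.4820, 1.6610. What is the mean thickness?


Formula: Average = sum / n
Substituting: Average = 8.0570 / 6
Result: 1.3428 mm


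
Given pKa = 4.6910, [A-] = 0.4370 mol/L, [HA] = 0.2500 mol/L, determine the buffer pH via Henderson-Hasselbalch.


ratio = [A-] / [HA] = 0.4370 / 0.2500 = 1.7480
log10(ratio) = 0.2425
pH = pKa + log10(ratio) = 4.6910 + 0.2425 = 4.9335


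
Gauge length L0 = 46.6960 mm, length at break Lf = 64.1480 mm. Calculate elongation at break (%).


Formula: Elongation = (Lf - L0) / L0 * 100
Substituting: Elongation = (64.1480 - 46.6960) / 46.6960 * 100
Result: 37.3737 %


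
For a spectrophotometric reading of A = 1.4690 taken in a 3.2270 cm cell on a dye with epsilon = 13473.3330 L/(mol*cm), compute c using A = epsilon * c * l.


Formula: c = A / (epsilon * l)
Substituting: c = 1.4690 / (13473.3330 * 3.2270)
Result: 3.3787e-05 mol/L


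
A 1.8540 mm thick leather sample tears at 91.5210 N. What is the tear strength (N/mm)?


Formula: Tear strength = force / thickness
Substituting: Tear strength = 91.5210 / 1.8540
Result: 49.3641 N/mm


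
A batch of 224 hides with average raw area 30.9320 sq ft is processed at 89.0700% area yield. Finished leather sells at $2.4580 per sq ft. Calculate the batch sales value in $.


Raw_total = N * avg_area = 224 * 30.9320 = 6928.7680 sq ft
Finished = Raw_total * yield / 100 = 6928.7680 * 89.0700 / 100 = 6171.4537 sq ft
Value = Finished * price = 6171.4537 * 2.4580 = 15169.4331 $


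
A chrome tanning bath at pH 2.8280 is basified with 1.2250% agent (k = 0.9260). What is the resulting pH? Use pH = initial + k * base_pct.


Formula: pH_final = pH_initial + k * base_pct
Substituting: pH_final = 2.8280 + 0.9260 * 1.2250
Result: 3.9623


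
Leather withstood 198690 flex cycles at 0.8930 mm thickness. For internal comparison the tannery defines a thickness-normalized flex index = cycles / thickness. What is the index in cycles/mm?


Formula: Index = cycles / thickness
Substituting: Index = 198690 / 0.8930
Result: 222497.2004 cycles/mm


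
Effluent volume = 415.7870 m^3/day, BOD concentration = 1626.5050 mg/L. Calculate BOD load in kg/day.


Formula: BOD_load = volume * conc / 1000
Substituting: BOD_load = 415.7870 * 1626.5050 / 1000
Result: 676.2796 kg/day


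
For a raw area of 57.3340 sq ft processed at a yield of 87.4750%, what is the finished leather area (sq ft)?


Formula: finished = raw * yield / 100
Substituting: finished = 57.3340 * 87.4750 / 100
Result: 50.1529 sq ft


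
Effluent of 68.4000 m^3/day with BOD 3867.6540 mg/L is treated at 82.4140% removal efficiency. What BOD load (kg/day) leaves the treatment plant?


Load_in = volume * conc / 1000 = 68.4000 * 3867.6540 / 1000 = 264.5475 kg/day
Removed = Load_in * eff / 100 = 264.5475 * 82.4140 / 100 = 218.0242 kg/day
Load_out = Load_in - Removed = 264.5475 - 218.0242 = 46.5233 kg/day


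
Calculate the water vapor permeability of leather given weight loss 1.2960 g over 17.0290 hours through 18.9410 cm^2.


Formula: WVP = loss / (area * time)
Substituting: WVP = 1.2960 / (18.9410 * 17.0290)
Result: 0.00401803 g/(cm^2*hr)


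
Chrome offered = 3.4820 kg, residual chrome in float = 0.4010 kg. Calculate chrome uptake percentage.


Formula: Uptake = (offered - residual) / offered * 100
Substituting: Uptake = (3.4820 - 0.4010) / 3.4820 * 100
Result: 88.4836 %


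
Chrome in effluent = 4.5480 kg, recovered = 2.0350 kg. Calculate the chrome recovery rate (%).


Formula: Recovery = recovered / input * 100
Substituting: Recovery = 2.0350 / 4.5480 * 100
Result: 44.7449 %


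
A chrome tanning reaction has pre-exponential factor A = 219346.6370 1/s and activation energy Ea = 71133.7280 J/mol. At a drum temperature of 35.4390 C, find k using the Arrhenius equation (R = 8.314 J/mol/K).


T_K = T_C + 273.15 = 35.4390 + 273.15 = 308.5890 K
exponent = -Ea / (R * T_K) = -71133.7280 / (8.314 * 308.5890) = -27.7259
k = A * exp(exponent) = 219346.6370 * exp(-27.7259) = 1.9950e-07 1/s


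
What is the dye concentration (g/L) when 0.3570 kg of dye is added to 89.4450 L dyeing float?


Formula: Conc = dye_mass(kg) / volume(L) * 1000
Substituting: Conc = 0.3570 / 89.4450 * 1000
Result: 3.9913 g/L


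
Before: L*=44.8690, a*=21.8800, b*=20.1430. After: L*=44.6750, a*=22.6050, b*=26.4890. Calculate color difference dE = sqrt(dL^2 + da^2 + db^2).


dL = -0.1940, da = 0.7250, db = 6.3460
dE = sqrt((-0.1940)^2 + 0.7250^2 + 6.3460^2) = 6.3902


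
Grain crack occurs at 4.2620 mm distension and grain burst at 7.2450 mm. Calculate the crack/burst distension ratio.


Formula: Ratio = crack / burst
Substituting: Ratio = 4.2620 / 7.2450
Result: 0.5883


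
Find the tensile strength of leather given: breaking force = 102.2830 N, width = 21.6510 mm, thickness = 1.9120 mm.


Formula: TS = force / (width * thickness)
Substituting: TS = 102.2830 / (21.6510 * 1.9120)
Result: 2.4708 N/mm^2


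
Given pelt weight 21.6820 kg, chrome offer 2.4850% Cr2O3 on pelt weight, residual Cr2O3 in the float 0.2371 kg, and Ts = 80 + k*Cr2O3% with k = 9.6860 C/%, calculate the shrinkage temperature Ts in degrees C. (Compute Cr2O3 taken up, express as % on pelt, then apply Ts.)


Offered = pelt * offer_pct / 100 = 21.6820 * 2.4850 / 100 = 0.5388 kg
Uptake = offered - residual = 0.5388 - 0.2371 = 0.3017 kg
Cr2O3% on pelt = uptake / pelt * 100 = 0.3017 / 21.6820 * 100 = 1.3915 %
Ts = 80 + k * Cr2O3% = 80 + 9.6860 * 1.3915 = 93.4777 C


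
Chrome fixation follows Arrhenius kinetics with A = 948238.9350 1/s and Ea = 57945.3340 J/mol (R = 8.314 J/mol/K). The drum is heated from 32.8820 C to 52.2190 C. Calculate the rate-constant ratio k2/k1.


T1 = 32.8820 + 273.15 = 306.0320 K; T2 = 52.2190 + 273.15 = 325.3690 K
k1 = A * exp(-Ea/(R*T1)) = 948238.9350 * exp(-57945.3340/(8.314*306.0320)) = 1.2197e-04 1/s
k2 = A * exp(-Ea/(R*T2)) = 948238.9350 * exp(-57945.3340/(8.314*325.3690)) = 4.7212e-04 1/s
k2/k1 = 4.7212e-04 / 1.2197e-04 = 3.8709


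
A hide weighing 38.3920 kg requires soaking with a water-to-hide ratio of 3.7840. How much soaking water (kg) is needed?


Formula: Water = hide_weight * ratio
Substituting: Water = 38.3920 * 3.7840
Result: 145.2753 kg


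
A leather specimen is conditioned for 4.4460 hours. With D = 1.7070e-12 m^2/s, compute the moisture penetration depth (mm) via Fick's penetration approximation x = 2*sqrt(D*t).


t = 4.4460 hr * 3600 = 16005.6000 s
D * t = 1.7070e-12 * 16005.6000 = 2.7322e-08
x = 2 * sqrt(D*t) = 2 * sqrt(2.7322e-08) = 3.3058e-04 m = 0.3306 mm


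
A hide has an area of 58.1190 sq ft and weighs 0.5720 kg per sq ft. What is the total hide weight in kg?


Formula: Weight = area * weight_per_sqft
Substituting: Weight = 58.1190 * 0.5720
Result: 33.2441 kg


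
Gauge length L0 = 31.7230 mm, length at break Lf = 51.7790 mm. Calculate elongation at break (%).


Formula: Elongation = (Lf - L0) / L0 * 100
Substituting: Elongation = (51.7790 - 31.7230) / 31.7230 * 100
Result: 63.2223 %


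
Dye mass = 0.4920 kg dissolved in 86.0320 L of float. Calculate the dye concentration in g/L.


Formula: Conc = dye_mass(kg) / volume(L) * 1000
Substituting: Conc = 0.4920 / 86.0320 * 1000
Result: 5.7188 g/L


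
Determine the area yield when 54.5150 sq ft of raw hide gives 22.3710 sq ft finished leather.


Formula: Yield = finished / raw * 100
Substituting: Yield = 22.3710 / 54.5150 * 100
Result: 41.0364 %


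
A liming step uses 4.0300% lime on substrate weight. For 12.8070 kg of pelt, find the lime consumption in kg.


Formula: Lime = substrate * pct / 100
Substituting: Lime = 12.8070 * 4.0300 / 100
Result: 0.5161 kg


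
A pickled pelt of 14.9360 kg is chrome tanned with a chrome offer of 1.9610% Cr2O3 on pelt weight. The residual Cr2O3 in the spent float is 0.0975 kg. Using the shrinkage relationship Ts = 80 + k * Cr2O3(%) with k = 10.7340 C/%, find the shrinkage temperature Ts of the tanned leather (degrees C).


Offered = pelt * offer_pct / 100 = 14.9360 * 1.9610 / 100 = 0.2929 kg
Uptake = offered - residual = 0.2929 - 0.0975 = 0.1954 kg
Cr2O3% on pelt = uptake / pelt * 100 = 0.1954 / 14.9360 * 100 = 1.3082 %
Ts = 80 + k * Cr2O3% = 80 + 10.7340 * 1.3082 = 94.0424 C
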